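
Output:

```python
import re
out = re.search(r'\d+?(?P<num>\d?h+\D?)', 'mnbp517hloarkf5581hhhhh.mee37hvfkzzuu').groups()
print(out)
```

('7hl',)

Pattern: one or more of a digit (lazy); then optionally a digit, then one or more of the literal 'h', then optionally a non-digit (captured as 'num').
Because the quantifier is non-greedy, it stops expanding at the earliest point where the rest of the pattern can succeed.
Unlike `match`, `search` isn't anchored — it looks for the pattern anywhere in the string.
The match spans [4:9] → '517hl'.
Captured: group 1 = '7hl'.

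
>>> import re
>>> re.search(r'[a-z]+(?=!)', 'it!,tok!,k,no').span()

Because the assertion is zero-width, the text it checks is not consumed and won't appear in the result.
The match spans [0:2] → 'it'.

(0, 2)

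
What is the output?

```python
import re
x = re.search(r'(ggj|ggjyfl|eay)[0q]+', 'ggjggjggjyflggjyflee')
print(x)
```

None

`search` walks the string left to right and returns the first match it finds.
Here nothing in the string fits, so the call returns None.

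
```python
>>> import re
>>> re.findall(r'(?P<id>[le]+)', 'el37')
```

`findall` collects group 1 from the one match (1 total).

['el']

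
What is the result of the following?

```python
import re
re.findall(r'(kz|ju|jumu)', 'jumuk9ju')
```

['ju', 'ju']

`|` is ordered: at each position the engine commits to the first alternative that works.
Matches: at [0:2] match 'ju', group 1 = 'ju'; at [6:8] match 'ju', group 1 = 'ju'.
One capturing group, so `findall` returns just the captured substring from each match — 2 in all.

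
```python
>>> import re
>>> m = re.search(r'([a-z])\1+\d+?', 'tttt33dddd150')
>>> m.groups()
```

After group 1 captures some text, `\1` only succeeds where that same text appears again.
`re.search` tries every starting position until one works.
The match spans [0:5] → 'tttt3'.
Captured: group 1 = 't'.

('t',)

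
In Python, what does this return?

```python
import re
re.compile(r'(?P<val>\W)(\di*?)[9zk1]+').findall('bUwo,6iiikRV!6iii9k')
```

[(',', '6iii'), ('!', '6iii')]

Pattern: a non-word character (captured as 'val'); then a digit, then zero or more of the literal 'i' (lazy) (captured); then one or more of one of [9zk1].
`findall` packs the 2 group values into a tuple for every match.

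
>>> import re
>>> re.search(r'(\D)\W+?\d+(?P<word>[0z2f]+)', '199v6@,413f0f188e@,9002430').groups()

The match spans [5:13] → '@,413f0f'.
Captured: group 1 = '@', group 2 = 'f0f'.

('@', 'f0f')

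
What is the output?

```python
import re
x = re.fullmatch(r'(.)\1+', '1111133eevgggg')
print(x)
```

None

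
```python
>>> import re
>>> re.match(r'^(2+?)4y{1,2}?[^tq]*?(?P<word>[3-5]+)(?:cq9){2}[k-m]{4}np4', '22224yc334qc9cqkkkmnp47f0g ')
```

None

The pattern matches anchored at the start of the string; then one or more of a literal '2' (lazy) (captured); then the literal '4', then 1 to 2 of a literal 'y' (lazy), then zero or more of any character except [tq] (lazy); then one or more of a character in [3-5] (captured as 'word'); then the literal 'cq9' repeated 2 times, then exactly 4 of a character in [k-m], then the literal 'np4'.
`match` is anchored at position 0; if the pattern doesn't fit there, it returns None.
Here the string doesn't start with a match, so the call returns None.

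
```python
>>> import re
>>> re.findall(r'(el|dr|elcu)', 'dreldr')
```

With a single group, `findall` returns only what that group captured — 3 items.

['dr', 'el', 'dr']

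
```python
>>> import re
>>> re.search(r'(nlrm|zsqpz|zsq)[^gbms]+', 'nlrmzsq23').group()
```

'nlrmz'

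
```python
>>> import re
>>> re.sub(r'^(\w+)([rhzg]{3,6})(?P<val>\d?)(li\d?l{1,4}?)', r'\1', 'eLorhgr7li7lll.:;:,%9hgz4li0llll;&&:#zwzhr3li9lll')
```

The replacement refers to a captured group, so each match is rewritten using its own captured text.

'eLorll.:;:,%9hgz4li0llll;&&:#zwzhr3li9lll'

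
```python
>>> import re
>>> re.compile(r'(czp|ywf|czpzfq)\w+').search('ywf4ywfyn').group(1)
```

'ywf'

`re.search` scans for the first position where the pattern succeeds.
The match spans [0:9] → 'ywf4ywfyn'.
Captured: group 1 = 'ywf'.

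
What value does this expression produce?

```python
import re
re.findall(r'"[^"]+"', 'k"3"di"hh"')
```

Matches: at [1:4] → '"3"'; at [6:10] → '"hh"'.
`findall` yields the raw match text (2 of them) because the pattern has no groups.

['"3"', '"hh"']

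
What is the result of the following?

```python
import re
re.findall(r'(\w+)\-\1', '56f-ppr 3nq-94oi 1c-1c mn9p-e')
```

`\1` is not a pattern — it's the concrete string captured by group 1, re-applied verbatim.
Walking the string: at [17:22] match '1c-1c', group 1 = '1c'.
One capturing group, so `findall` returns just the captured substring from the one match — 1 in all.

['1c']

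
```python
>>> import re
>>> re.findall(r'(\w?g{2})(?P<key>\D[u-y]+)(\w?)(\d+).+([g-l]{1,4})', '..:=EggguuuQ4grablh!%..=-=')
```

The pattern matches optionally a word character, then exactly 2 of the literal 'g' (captured); then a non-digit, then one or more of a character in [u-y] (captured as 'key'); then optionally a word character (captured); then one or more of a digit (captured); then one or more of any character; then 1 to 4 of a character in [g-l] (captured).
Matches: at [4:19] match 'EggguuuQ4grablh', groups = ('Egg', 'guuu', 'Q', '4', 'h').
`findall` packs the 5 group values into a tuple for every match.

[('Egg', 'guuu', 'Q', '4', 'h')]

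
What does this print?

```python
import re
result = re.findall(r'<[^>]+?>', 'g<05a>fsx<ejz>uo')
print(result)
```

['<05a>', '<ejz>']

No capturing groups, so `findall` returns the 2 full match strings.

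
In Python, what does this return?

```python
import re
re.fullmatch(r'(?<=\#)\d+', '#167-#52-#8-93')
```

The lookaround is zero-width — it requires the adjacent text to match without consuming it, so the asserted text isn't part of the match.
For `fullmatch`, every character of the input must be accounted for by the pattern.
Here there's no way to consume every character, so the call returns None.

None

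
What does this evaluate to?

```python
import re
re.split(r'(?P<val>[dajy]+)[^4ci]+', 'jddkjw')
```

['', 'jdd', '']

With a capturing group present, the delimiter's captured portion is kept in the result list.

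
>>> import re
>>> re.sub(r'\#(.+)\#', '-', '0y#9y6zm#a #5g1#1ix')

Matches: at [2:16] → '#9y6zm#a #5g1#'.
Every occurrence is swapped for '-'.

'0y-1ix'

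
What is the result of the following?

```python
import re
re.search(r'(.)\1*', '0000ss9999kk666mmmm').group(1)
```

The match spans [0:4] → '0000'.
Captured: group 1 = '0'.

'0'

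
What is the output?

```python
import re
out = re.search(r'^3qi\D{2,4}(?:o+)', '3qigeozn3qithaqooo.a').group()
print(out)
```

3qigeo

The pattern matches anchored at the start of the string; then the literal '3qi', then 2 to 4 of a non-digit; then one or more of a literal 'o' (non-capturing group).
Unlike `match`, `search` isn't anchored — it looks for the pattern anywhere in the string.
The match spans [0:6] → '3qigeo'.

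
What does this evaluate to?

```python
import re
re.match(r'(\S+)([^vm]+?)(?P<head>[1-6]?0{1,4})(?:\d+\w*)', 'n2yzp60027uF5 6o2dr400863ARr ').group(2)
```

' 6o2dr'

This matches one or more of a non-whitespace character (captured); then one or more of any character except [vm] (lazy) (captured); then optionally a character in [1-6], then 1 to 4 of the literal '0' (captured as 'head'); then one or more of a digit, then zero or more of a word character (non-capturing group).
A `+?`/`*?`/`{m,n}?` starts at its minimum and grows only as far as needed for what follows to match.
`match` is anchored at position 0; if the pattern doesn't fit there, it returns None.
The match spans [0:28] → 'n2yzp60027uF5 6o2dr400863ARr'.
Captured: group 1 = 'n2yzp60027uF5', group 2 = ' 6o2dr', group 3 = '400'.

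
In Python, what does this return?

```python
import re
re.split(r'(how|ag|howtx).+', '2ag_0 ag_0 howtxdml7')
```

['2', 'ag', '']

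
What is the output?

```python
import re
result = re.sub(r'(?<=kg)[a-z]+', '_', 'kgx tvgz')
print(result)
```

kg_ tvgz

The lookaround is zero-width — it requires the adjacent text to match without consuming it, so the asserted text isn't part of the match.
Each match is replaced by '_'.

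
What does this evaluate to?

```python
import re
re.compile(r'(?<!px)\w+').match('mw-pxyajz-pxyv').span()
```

(0, 2)

`(?!…)`/`(?<!…)` only lets a position through if the neighbouring text does NOT match; no characters are consumed.
`match` is anchored at position 0; if the pattern doesn't fit there, it returns None.
The match spans [0:2] → 'mw'.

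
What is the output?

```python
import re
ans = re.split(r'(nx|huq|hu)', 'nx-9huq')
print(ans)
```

`|` is ordered: at each position the engine commits to the first alternative that works.
Matches to split on: at [0:2] → 'nx'; at [4:7] → 'huq'.
The group in the pattern means `split` returns the separators' captures alongside the pieces.

['', 'nx', '-9', 'huq', '']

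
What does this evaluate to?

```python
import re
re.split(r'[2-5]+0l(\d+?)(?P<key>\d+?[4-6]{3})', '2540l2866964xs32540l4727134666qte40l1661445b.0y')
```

['2540l2866964xs', '4', '72713466', '6qte', '1', '661445', 'b.0y']

This matches one or more of a character in [2-5], then the literal '0l'; then one or more of a digit (lazy) (captured); then one or more of a digit (lazy), then exactly 3 of a character in [4-6] (captured as 'key').
A `+?`/`*?`/`{m,n}?` starts at its minimum and grows only as far as needed for what follows to match.
Matches to split on: at [14:29] → '32540l472713466'; at [33:43] → '40l1661445'.
The group in the pattern means `split` returns the separators' captures alongside the pieces.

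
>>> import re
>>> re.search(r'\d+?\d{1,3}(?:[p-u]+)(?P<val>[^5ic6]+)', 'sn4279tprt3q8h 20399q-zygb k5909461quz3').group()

Pattern: one or more of a digit (lazy), then 1 to 3 of a digit; then one or more of a character in [p-u] (non-capturing group); then one or more of any character except [5ic6] (captured as 'val').
`re.search` scans for the first position where the pattern succeeds.
The match spans [2:28] → '4279tprt3q8h 20399q-zygb k'.
Captured: group 1 = '3q8h 20399q-zygb k'.

'4279tprt3q8h 20399q-zygb k'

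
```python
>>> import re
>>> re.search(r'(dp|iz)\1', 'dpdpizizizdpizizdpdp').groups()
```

('dp',)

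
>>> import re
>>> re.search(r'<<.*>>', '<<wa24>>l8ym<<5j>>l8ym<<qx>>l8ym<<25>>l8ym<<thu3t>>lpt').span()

(0, 51)

`re.search` scans for the first position where the pattern succeeds.
The match spans [0:51] → '<<wa24>>l8ym<<5j>>l8ym<<qx>>l8ym<<25>>l8ym<<thu3t>>'.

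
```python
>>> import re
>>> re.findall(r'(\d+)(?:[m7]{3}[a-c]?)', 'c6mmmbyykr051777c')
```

['6', '051']

This matches one or more of a digit (captured); then exactly 3 of one of [m7], then optionally a character in [a-c] (non-capturing group).
Walking the string: at [1:6] match '6mmmb', group 1 = '6'; at [10:17] match '051777c', group 1 = '051'.
With a single group, `findall` returns only what that group captured — 2 items.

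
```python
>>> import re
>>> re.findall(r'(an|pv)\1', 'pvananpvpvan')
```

['an', 'pv']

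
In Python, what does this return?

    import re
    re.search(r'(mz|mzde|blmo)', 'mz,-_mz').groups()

`re.search` scans for the first position where the pattern succeeds.
The match spans [0:2] → 'mz'.
Captured: group 1 = 'mz'.

('mz',)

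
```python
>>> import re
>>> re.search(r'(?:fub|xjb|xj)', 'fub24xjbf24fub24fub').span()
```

`re.search` tries every starting position until one works.
The match spans [0:3] → 'fub'.

(0, 3)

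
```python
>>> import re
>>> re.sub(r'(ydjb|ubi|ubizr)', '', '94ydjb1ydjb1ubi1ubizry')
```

'94111zry'

`|` is ordered: at each position the engine commits to the first alternative that works.
Matches: at [2:6] → 'ydjb'; at [7:11] → 'ydjb'; at [12:15] → 'ubi'; at [16:19] → 'ubi'.
Each match is replaced by ''.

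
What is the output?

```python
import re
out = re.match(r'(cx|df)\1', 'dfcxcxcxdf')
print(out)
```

With `match`, the pattern is implicitly anchored at the beginning.
Here the pattern fails at index 0, so the call returns None.

None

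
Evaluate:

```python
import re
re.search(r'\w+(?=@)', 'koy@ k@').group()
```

'koy'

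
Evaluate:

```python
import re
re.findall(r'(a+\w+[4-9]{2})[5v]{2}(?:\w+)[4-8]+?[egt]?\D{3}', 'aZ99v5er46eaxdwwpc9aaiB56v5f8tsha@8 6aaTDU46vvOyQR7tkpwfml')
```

This matches one or more of a literal 'a', then one or more of a word character, then exactly 2 of a character in [4-9] (captured); then exactly 2 of one of [5v]; then one or more of a word character (non-capturing group); then one or more of a character in [4-8] (lazy), then optionally one of [egt], then exactly 3 of a non-digit.
Scanning left to right: at [0:33] match 'aZ99v5er46eaxdwwpc9aaiB56v5f8tsha', group 1 = 'aZ99v5er46eaxdwwpc9aaiB56'; at [37:55] match 'aaTDU46vvOyQR7tkpw', group 1 = 'aaTDU46'.
Because there's exactly one group, `findall` drops the full match and keeps group 1 from each hit.

['aZ99v5er46eaxdwwpc9aaiB56', 'aaTDU46']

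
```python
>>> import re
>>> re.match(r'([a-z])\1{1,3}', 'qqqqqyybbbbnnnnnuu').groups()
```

('q',)

`\1` is not a pattern — it's the concrete string captured by group 1, re-applied verbatim.
With `match`, the pattern is implicitly anchored at the beginning.
The match spans [0:4] → 'qqqq'.
Captured: group 1 = 'q'.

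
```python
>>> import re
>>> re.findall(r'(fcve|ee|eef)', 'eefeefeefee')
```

['ee', 'ee', 'ee', 'ee']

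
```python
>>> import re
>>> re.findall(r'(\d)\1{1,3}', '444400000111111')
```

`\1` has to match the exact text group 1 already captured.
Walking the string: at [0:4] match '4444', group 1 = '4'; at [4:8] match '0000', group 1 = '0'; at [9:13] match '1111', group 1 = '1'; at [13:15] match '11', group 1 = '1'.
Because there's exactly one group, `findall` drops the full match and keeps group 1 from each hit.

['4', '0', '1', '1']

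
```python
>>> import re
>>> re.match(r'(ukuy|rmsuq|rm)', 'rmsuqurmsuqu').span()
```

Branches in `(...|...)` are attempted left-to-right; the first branch that allows the whole pattern to succeed is taken.
`match` is anchored at position 0; if the pattern doesn't fit there, it returns None.
The match spans [0:5] → 'rmsuq'.
Captured: group 1 = 'rmsuq'.

(0, 5)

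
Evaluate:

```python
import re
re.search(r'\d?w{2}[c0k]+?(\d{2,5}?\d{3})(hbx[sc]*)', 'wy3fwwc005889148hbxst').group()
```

Pattern: optionally a digit, then exactly 2 of the literal 'w'; then one or more of one of [c0k] (lazy); then 2 to 5 of a digit (lazy), then exactly 3 of a digit (captured); then the literal 'hbx', then zero or more of one of [sc] (captured).
`re.search` tries every starting position until one works.
The match spans [4:20] → 'wwc005889148hbxs'.
Captured: group 1 = '05889148', group 2 = 'hbxs'.

'wwc005889148hbxs'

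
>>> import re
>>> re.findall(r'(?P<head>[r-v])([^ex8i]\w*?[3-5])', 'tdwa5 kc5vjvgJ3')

[('t', 'dwa5'), ('v', 'jvgJ3')]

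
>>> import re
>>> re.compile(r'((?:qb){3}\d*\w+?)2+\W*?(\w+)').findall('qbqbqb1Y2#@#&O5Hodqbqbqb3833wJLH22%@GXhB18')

[('qbqbqb1Y', 'O5Hodqbqbqb3833wJLH22')]

Pattern: the literal 'qb' repeated 3 times, then zero or more of a digit, then one or more of a word character (lazy) (captured); then one or more of the literal '2', then zero or more of a non-word character (lazy); then one or more of a word character (captured).
Walking the string: at [0:34] match 'qbqbqb1Y2#@#&O5Hodqbqbqb3833wJLH22', groups = ('qbqbqb1Y', 'O5Hodqbqbqb3833wJLH22').
2 groups means the one result is a tuple of 2 captured strings — 1 here.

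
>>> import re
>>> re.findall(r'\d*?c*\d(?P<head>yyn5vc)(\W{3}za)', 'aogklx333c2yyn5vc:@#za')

[('yyn5vc', ':@#za')]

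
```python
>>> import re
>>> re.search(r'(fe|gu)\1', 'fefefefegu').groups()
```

('fe',)

`\1` is not a pattern — it's the concrete string captured by group 1, re-applied verbatim.
`search` walks the string left to right and returns the first match it finds.
The match spans [0:4] → 'fefe'.
Captured: group 1 = 'fe'.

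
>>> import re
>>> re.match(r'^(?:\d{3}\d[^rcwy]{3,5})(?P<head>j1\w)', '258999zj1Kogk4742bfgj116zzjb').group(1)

The match spans [0:10] → '258999zj1K'.
Captured: group 1 = 'j1K'.

'j1K'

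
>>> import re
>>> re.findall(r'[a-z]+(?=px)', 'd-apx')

['a']

The `(?=…)`/`(?<=…)` assertion just peeks at neighbouring text; it doesn't advance the match position.
With no groups in the pattern, `findall` gives back each whole match — 1 here.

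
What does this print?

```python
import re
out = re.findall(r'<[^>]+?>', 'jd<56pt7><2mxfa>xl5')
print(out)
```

['<56pt7>', '<2mxfa>']

Walking the string: at [2:9] → '<56pt7>'; at [9:16] → '<2mxfa>'.
With no groups in the pattern, `findall` gives back each whole match — 2 here.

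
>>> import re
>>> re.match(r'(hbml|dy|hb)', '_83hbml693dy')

`re.match` only tries the pattern at the start of the string.
Here the string doesn't start with a match, so the call returns None.

None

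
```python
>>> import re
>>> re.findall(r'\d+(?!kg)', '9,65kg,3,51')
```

['9', '6', '3', '51']

The negative lookahead/lookbehind blocks any match where the forbidden context is present.
Since nothing is captured, `findall` lists the 4 matched substrings directly.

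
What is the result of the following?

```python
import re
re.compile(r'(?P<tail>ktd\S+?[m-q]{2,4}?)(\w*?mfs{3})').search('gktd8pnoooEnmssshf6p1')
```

None

Pattern: the literal 'ktd', then one or more of a non-whitespace character (lazy), then 2 to 4 of a character in [m-q] (lazy) (captured as 'tail'); then zero or more of a word character (lazy), then the literal 'mf', then exactly 3 of a literal 's' (captured).
Unlike `match`, `search` isn't anchored — it looks for the pattern anywhere in the string.
Here nothing in the string fits, so the call returns None.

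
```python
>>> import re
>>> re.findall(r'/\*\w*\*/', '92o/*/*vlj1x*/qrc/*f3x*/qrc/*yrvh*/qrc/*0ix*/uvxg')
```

Walking the string: at [5:14] → '/*vlj1x*/'; at [17:24] → '/*f3x*/'; at [27:35] → '/*yrvh*/'; at [38:45] → '/*0ix*/'.
No capturing groups, so `findall` returns the 4 full match strings.

['/*vlj1x*/', '/*f3x*/', '/*yrvh*/', '/*0ix*/']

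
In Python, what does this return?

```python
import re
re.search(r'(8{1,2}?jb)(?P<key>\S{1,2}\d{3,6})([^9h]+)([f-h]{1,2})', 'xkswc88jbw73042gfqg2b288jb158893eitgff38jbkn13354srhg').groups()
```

('88jb', 'w73042', 'gfq', 'g')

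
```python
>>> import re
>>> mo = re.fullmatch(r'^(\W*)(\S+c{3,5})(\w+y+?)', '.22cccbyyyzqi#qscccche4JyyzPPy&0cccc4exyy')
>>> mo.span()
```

(0, 41)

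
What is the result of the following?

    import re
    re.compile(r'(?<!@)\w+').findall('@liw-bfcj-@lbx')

The negative lookahead/lookbehind blocks any match where the forbidden context is present.
With no groups in the pattern, `findall` gives back each whole match — 3 here.

['iw', 'bfcj', 'bx']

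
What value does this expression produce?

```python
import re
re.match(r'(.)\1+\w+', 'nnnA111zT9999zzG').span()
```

(0, 16)

`re.match` won't scan ahead — the pattern has to work from the very first character.
The match spans [0:16] → 'nnnA111zT9999zzG'.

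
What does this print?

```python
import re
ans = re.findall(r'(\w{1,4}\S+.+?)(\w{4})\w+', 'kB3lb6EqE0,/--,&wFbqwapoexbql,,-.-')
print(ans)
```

Pattern: 1 to 4 of a word character, then one or more of a non-whitespace character, then one or more of any character (lazy) (captured); then exactly 4 of a word character (captured); then one or more of a word character.
Scanning left to right: at [0:29] match 'kB3lb6EqE0,/--,&wFbqwapoexbql', groups = ('kB3lb6EqE0,/--,&wFbqwapo', 'exbq').
`findall` packs the 2 group values into a tuple for every match.

[('kB3lb6EqE0,/--,&wFbqwapo', 'exbq')]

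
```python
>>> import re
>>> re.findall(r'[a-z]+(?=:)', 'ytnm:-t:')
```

['ytnm', 't']

The `(?=…)`/`(?<=…)` assertion just peeks at neighbouring text; it doesn't advance the match position.
Scanning left to right: at [0:4] → 'ytnm'; at [6:7] → 't'.
With no groups in the pattern, `findall` gives back each whole match — 2 here.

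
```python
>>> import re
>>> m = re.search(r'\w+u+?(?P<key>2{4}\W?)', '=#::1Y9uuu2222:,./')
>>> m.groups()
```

The pattern matches one or more of a word character, then one or more of a literal 'u' (lazy); then exactly 4 of the literal '2', then optionally a non-word character (captured as 'key').
`search` walks the string left to right and returns the first match it finds.
The match spans [4:15] → '1Y9uuu2222:'.
Captured: group 1 = '2222:'.

('2222:',)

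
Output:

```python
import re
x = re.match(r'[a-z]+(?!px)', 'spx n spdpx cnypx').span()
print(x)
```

(0, 3)

`match` is anchored at position 0; if the pattern doesn't fit there, it returns None.
The match spans [0:3] → 'spx'.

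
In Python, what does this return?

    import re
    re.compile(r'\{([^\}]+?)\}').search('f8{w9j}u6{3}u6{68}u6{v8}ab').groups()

('w9j',)

The match spans [2:7] → '{w9j}'.
Captured: group 1 = 'w9j'.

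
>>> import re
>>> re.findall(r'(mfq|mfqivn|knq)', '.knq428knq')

`findall` collects group 1 from each match (2 total).

['knq', 'knq']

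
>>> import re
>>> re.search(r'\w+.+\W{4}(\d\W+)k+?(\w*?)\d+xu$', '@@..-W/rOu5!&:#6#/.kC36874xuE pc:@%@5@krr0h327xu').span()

(5, 48)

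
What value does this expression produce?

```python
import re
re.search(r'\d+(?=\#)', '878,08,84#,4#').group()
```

'84'

The lookaround is zero-width — it requires the adjacent text to match without consuming it, so the asserted text isn't part of the match.
The match spans [7:9] → '84'.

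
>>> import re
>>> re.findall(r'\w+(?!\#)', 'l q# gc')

Because the assertion is negative and zero-width, positions next to the forbidden text are skipped.
No capturing groups, so `findall` returns the 2 full match strings.

['l', 'gc']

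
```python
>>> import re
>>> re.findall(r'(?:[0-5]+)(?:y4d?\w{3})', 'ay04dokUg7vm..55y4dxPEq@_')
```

['55y4dxPE']

The pattern matches one or more of a character in [0-5] (non-capturing group); then the literal 'y4', then optionally the literal 'd', then exactly 3 of a word character (non-capturing group).
Walking the string: at [14:22] → '55y4dxPE'.
Since nothing is captured, `findall` lists the 1 matched substring directly.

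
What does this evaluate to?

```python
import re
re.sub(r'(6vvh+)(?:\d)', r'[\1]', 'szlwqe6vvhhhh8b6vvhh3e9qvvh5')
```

Pattern: the literal '6vv', then one or more of a literal 'h' (captured); then a digit (non-capturing group).
Matches: at [6:14] → '6vvhhhh8'; at [15:21] → '6vvhh3'.
Each match is replaced using the text its own group 1 captured.

'szlwqe[6vvhhhh]b[6vvhh]e9qvvh5'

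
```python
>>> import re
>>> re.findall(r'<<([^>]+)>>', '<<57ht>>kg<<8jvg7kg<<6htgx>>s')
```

['57ht', '8jvg7kg<<6htgx']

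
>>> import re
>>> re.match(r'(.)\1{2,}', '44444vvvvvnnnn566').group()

A backreference is literal: `\1` must see the identical characters the first group matched.
With `match`, the pattern is implicitly anchored at the beginning.
The match spans [0:5] → '44444'.
Captured: group 1 = '4'.

'44444'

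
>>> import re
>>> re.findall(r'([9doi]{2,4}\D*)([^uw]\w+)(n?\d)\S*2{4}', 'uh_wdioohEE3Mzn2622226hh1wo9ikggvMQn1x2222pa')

[('dioohEE', '3Mzn2622226hh1wo9ikggvMQn', '1')]

The pattern matches 2 to 4 of one of [9doi], then zero or more of a non-digit (captured); then any character except [uw], then one or more of a word character (captured); then optionally a literal 'n', then a digit (captured); then zero or more of a non-whitespace character, then exactly 4 of a literal '2'.
3 groups means the one result is a tuple of 3 captured strings — 1 here.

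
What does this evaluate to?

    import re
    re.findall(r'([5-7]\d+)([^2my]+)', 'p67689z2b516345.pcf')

[('67689', 'z'), ('516345', '.pcf')]

This matches a character in [5-7], then one or more of a digit (captured); then one or more of any character except [2my] (captured).
Walking the string: at [1:7] match '67689z', groups = ('67689', 'z'); at [9:19] match '516345.pcf', groups = ('516345', '.pcf').
2 groups means each result is a tuple of 2 captured strings — 2 here.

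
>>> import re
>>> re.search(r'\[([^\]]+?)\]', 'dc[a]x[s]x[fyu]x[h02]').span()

(2, 5)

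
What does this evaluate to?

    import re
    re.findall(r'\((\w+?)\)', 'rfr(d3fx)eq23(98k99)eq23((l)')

['d3fx', '98k99', 'l']

One capturing group, so `findall` returns just the captured substring from each match — 3 in all.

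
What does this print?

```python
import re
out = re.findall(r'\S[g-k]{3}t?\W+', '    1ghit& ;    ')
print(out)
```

This matches a non-whitespace character, then exactly 3 of a character in [g-k], then optionally a literal 't'; then one or more of a non-word character.
Matches: at [4:16] → '1ghit& ;    '.
Since nothing is captured, `findall` lists the 1 matched substring directly.

['1ghit& ;    ']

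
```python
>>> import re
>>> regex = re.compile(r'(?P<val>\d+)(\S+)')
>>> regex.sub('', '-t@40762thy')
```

'-t@'

Each match is replaced by ''.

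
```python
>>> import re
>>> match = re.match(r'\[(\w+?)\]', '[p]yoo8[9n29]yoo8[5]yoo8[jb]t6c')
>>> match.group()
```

'[p]'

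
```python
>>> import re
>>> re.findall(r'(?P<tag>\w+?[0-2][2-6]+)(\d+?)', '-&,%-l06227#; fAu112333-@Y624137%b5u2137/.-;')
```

[('l0622', '7'), ('fAu11233', '3'), ('Y624', '1'), ('b5u213', '7')]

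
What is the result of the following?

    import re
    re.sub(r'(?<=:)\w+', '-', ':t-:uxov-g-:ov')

':--:--g-:-'

The `(?=…)`/`(?<=…)` assertion just peeks at neighbouring text; it doesn't advance the match position.
Matches: at [1:2] → 't'; at [4:8] → 'uxov'; at [12:14] → 'ov'.
`sub` substitutes '-' at each match site.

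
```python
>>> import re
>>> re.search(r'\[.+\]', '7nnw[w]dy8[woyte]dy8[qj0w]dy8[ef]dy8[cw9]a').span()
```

(4, 41)

`re.search` tries every starting position until one works.
The match spans [4:41] → '[w]dy8[woyte]dy8[qj0w]dy8[ef]dy8[cw9]'.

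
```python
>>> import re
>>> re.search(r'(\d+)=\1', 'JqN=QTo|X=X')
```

None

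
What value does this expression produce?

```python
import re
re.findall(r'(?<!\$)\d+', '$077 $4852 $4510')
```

A negative assertion filters positions out without eating any characters.
Walking the string: at [2:4] → '77'; at [7:10] → '852'; at [13:16] → '510'.
No capturing groups, so `findall` returns the 3 full match strings.

['77', '852', '510']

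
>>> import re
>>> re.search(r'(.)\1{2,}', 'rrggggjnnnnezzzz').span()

A backreference is literal: `\1` must see the identical characters the first group matched.
`re.search` scans for the first position where the pattern succeeds.
The match spans [2:6] → 'gggg'.
Captured: group 1 = 'g'.

(2, 6)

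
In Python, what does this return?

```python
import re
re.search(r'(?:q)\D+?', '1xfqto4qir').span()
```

(3, 5)

The match spans [3:5] → 'qt'.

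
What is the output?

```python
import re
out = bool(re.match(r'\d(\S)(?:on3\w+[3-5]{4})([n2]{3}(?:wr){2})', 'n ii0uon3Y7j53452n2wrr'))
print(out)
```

False

`re.match` only tries the pattern at the start of the string.
Here position 0 doesn't satisfy it, so the call returns None, and `bool(None)` is False.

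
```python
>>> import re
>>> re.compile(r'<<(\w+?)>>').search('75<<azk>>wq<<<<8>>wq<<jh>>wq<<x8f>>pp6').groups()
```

`re.search` tries every starting position until one works.
The match spans [2:9] → '<<azk>>'.
Captured: group 1 = 'azk'.

('azk',)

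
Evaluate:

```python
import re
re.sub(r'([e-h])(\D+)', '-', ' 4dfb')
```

' 4d-'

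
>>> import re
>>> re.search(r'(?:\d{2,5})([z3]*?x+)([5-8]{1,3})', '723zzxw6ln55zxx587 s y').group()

'55zxx587'

This matches 2 to 5 of a digit (non-capturing group); then zero or more of one of [z3] (lazy), then one or more of a literal 'x' (captured); then 1 to 3 of a character in [5-8] (captured).
`re.search` tries every starting position until one works.
The match spans [10:18] → '55zxx587'.
Captured: group 1 = 'zxx', group 2 = '587'.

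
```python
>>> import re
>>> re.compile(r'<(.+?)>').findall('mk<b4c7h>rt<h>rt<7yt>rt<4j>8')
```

Because the quantifier is non-greedy, it stops expanding at the earliest point where the rest of the pattern can succeed.
Walking the string: at [2:9] match '<b4c7h>', group 1 = 'b4c7h'; at [11:14] match '<h>', group 1 = 'h'; at [16:21] match '<7yt>', group 1 = '7yt'; at [23:27] match '<4j>', group 1 = '4j'.
With a single group, `findall` returns only what that group captured — 4 items.

['b4c7h', 'h', '7yt', '4j']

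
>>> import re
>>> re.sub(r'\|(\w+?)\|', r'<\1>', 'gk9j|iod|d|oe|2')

Matches: at [4:9] → '|iod|'; at [10:14] → '|oe|'.
`\1` in the replacement pulls in group 1's text for each match.

'gk9j<iod>d<oe>2'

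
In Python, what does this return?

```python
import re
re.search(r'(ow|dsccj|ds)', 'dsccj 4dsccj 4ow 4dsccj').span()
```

(0, 5)

The regex engine tests alternatives in the order written; an earlier branch that matches wins even if a later one would match more.
`re.search` tries every starting position until one works.
The match spans [0:5] → 'dsccj'.
Captured: group 1 = 'dsccj'.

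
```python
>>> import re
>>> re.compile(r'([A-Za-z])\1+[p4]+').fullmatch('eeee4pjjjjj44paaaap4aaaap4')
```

`re.fullmatch` requires the pattern to consume the entire string.
Here there's no way to consume every character, so the call returns None.

None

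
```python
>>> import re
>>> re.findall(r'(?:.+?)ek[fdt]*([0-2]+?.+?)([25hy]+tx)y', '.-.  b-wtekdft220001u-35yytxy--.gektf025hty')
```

A non-greedy quantifier consumes as few characters as it can — just enough that the remainder of the pattern still matches from where it stops; whatever follows it matches normally.
With 2 capturing groups, `findall` returns a 2-tuple per match.

[('220001u-3', '5yytx')]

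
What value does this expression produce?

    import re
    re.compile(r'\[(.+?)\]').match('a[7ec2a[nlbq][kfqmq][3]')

None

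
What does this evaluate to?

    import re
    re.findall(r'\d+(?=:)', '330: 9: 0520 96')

The positive lookaround only admits positions where the adjacent text matches; those characters stay outside the span.
`findall` yields the raw match text (2 of them) because the pattern has no groups.

['330', '9']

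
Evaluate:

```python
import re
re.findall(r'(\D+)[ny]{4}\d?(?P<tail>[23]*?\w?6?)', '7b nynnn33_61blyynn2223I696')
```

[('b n', '3'), ('bl', '2')]

2 groups means each result is a tuple of 2 captured strings — 2 here.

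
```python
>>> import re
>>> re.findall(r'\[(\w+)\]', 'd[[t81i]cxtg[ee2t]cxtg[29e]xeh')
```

Because there's exactly one group, `findall` drops the full match and keeps group 1 from each hit.

['t81i', 'ee2t', '29e']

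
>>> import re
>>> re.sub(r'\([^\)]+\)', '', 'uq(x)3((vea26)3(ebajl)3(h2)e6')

'uq333e6'

Every occurrence is swapped for ''.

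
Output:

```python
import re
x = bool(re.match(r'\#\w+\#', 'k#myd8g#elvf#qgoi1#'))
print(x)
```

`re.match` won't scan ahead — the pattern has to work from the very first character.
Here the pattern fails at index 0, so the call returns None, and `bool(None)` is False.

False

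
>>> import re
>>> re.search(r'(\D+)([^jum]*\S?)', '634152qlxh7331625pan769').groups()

Pattern: one or more of a non-digit (captured); then zero or more of any character except [jum], then optionally a non-whitespace character (captured).
`re.search` tries every starting position until one works.
The match spans [6:23] → 'qlxh7331625pan769'.
Captured: group 1 = 'qlxh', group 2 = '7331625pan769'.

('qlxh', '7331625pan769')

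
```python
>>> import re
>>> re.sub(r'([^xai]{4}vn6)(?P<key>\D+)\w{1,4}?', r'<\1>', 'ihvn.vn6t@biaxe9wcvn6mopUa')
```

Pattern: exactly 4 of any character except [xai], then the literal 'vn6' (captured); then one or more of a non-digit (captured as 'key'); then 1 to 4 of a word character (lazy).
Matches: at [1:16] → 'hvn.vn6t@biaxe9'.
The replacement refers to a captured group, so each match is rewritten using its own captured text.

'i<hvn.vn6>wcvn6mopUa'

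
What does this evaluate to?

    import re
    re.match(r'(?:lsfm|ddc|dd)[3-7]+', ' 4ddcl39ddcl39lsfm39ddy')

None

With `match`, the pattern is implicitly anchored at the beginning.
Here the pattern fails at index 0, so the call returns None.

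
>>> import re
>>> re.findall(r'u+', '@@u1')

['u']

`findall` yields the raw match text (1 of them) because the pattern has no groups.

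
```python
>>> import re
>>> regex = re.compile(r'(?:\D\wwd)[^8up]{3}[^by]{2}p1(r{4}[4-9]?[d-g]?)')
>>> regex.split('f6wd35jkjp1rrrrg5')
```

This matches a non-digit, then a word character, then the literal 'wd' (non-capturing group); then exactly 3 of any character except [8up], then exactly 2 of any character except [by], then the literal 'p1'; then exactly 4 of a literal 'r', then optionally a character in [4-9], then optionally a character in [d-g] (captured).
Matches to split on: at [0:16] → 'f6wd35jkjp1rrrrg'.
The group in the pattern means `split` returns the separators' captures alongside the pieces.

['', 'rrrrg', '5']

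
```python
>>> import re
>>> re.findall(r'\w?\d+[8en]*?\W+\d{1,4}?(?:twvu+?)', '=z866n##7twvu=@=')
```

Pattern: optionally a word character, then one or more of a digit; then zero or more of one of [8en] (lazy); then one or more of a non-word character, then 1 to 4 of a digit (lazy); then the literal 'twv', then one or more of the literal 'u' (lazy) (non-capturing group).
Matches: at [1:13] → 'z866n##7twvu'.
`findall` yields the raw match text (1 of them) because the pattern has no groups.

['z866n##7twvu']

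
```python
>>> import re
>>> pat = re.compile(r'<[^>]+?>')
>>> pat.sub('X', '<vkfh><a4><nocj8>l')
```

Matches: at [0:6] → '<vkfh>'; at [6:10] → '<a4>'; at [10:17] → '<nocj8>'.
Every occurrence is swapped for 'X'.

'XXXl'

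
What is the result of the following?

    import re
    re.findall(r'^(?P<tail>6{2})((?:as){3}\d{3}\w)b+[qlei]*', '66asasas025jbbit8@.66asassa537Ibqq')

[('66', 'asasas025j')]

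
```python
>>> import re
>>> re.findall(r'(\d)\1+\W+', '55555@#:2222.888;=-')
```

['5', '2', '8']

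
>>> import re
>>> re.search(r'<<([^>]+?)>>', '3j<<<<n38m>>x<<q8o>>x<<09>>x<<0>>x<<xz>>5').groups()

('<<n38m',)

Unlike `match`, `search` isn't anchored — it looks for the pattern anywhere in the string.
The match spans [2:12] → '<<<<n38m>>'.
Captured: group 1 = '<<n38m'.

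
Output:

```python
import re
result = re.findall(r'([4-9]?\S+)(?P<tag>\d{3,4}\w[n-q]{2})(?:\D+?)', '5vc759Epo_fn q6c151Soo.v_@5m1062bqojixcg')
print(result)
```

[('5vc', '759Epo'), ('q6c151Soo.v_@5m1', '062bqo')]

This matches optionally a character in [4-9], then one or more of a non-whitespace character (captured); then 3 to 4 of a digit, then a word character, then exactly 2 of a character in [n-q] (captured as 'tag'); then one or more of a non-digit (lazy) (non-capturing group).
A `+?`/`*?`/`{m,n}?` starts at its minimum and grows only as far as needed for what follows to match.
Matches: at [0:10] match '5vc759Epo_', groups = ('5vc', '759Epo'); at [13:36] match 'q6c151Soo.v_@5m1062bqoj', groups = ('q6c151Soo.v_@5m1', '062bqo').
2 groups means each result is a tuple of 2 captured strings — 2 here.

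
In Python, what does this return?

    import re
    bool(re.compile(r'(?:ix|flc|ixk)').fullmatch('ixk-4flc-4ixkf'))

`fullmatch` succeeds only if the pattern covers the string from start to end.
Here there's no way to consume every character, so the call returns None, and `bool(None)` is False.

False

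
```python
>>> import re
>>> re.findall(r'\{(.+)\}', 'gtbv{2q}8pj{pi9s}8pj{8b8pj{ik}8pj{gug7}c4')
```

['2q}8pj{pi9s}8pj{8b8pj{ik}8pj{gug7']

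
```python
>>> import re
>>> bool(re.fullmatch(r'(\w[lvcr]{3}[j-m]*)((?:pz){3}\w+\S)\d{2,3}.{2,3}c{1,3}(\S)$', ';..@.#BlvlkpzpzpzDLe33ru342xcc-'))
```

False

This matches a word character, then exactly 3 of one of [lvcr], then zero or more of a character in [j-m] (captured); then the literal 'pz' repeated 3 times, then one or more of a word character, then a non-whitespace character (captured); then 2 to 3 of a digit, then 2 to 3 of any character, then 1 to 3 of the literal 'c'; then a non-whitespace character (captured); then anchored at the end.
`fullmatch` succeeds only if the pattern covers the string from start to end.
Here there's no way to consume every character, so the call returns None, and `bool(None)` is False.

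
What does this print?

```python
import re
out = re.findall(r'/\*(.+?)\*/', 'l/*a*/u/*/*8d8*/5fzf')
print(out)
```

A non-greedy quantifier consumes as few characters as it can — just enough that the remainder of the pattern still matches from where it stops; whatever follows it matches normally.
One capturing group, so `findall` returns just the captured substring from each match — 2 in all.

['a', '/*8d8']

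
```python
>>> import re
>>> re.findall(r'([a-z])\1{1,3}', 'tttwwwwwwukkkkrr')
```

`\1` is not a pattern — it's the concrete string captured by group 1, re-applied verbatim.
Scanning left to right: at [0:3] match 'ttt', group 1 = 't'; at [3:7] match 'wwww', group 1 = 'w'; at [7:9] match 'ww', group 1 = 'w'; at [10:14] match 'kkkk', group 1 = 'k'; at [14:16] match 'rr', group 1 = 'r'.
Because there's exactly one group, `findall` drops the full match and keeps group 1 from each hit.

['t', 'w', 'w', 'k', 'r']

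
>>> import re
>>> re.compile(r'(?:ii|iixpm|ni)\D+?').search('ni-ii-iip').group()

The match spans [0:3] → 'ni-'.

'ni-'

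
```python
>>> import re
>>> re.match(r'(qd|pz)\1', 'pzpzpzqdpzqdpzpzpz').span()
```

`re.match` won't scan ahead — the pattern has to work from the very first character.
The match spans [0:4] → 'pzpz'.

(0, 4)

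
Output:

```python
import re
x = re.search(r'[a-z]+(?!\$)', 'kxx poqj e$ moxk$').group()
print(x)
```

kxx

The negative lookaround is zero-width — it rules out positions where the adjacent text would match, without consuming anything.
The match spans [0:3] → 'kxx'.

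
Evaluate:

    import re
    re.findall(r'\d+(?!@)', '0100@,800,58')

['010', '800', '58']

A negative assertion filters positions out without eating any characters.
With no groups in the pattern, `findall` gives back each whole match — 3 here.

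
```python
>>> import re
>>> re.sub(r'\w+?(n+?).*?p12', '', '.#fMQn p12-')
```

'.#-'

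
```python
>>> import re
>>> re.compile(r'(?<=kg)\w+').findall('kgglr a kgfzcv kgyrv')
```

Lookahead/lookbehind check context without consuming it, so the matched span excludes the asserted characters.
Matches: at [2:5] → 'glr'; at [10:14] → 'fzcv'; at [17:20] → 'yrv'.
With no groups in the pattern, `findall` gives back each whole match — 3 here.

['glr', 'fzcv', 'yrv']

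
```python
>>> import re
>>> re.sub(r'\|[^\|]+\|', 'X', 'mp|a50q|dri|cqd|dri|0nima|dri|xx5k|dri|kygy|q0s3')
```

'mpXdriXdriXdriXdriXq0s3'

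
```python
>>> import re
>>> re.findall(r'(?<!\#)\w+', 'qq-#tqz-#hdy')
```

Because the assertion is negative and zero-width, positions next to the forbidden text are skipped.
Scanning left to right: at [0:2] → 'qq'; at [5:7] → 'qz'; at [10:12] → 'dy'.
With no groups in the pattern, `findall` gives back each whole match — 3 here.

['qq', 'qz', 'dy']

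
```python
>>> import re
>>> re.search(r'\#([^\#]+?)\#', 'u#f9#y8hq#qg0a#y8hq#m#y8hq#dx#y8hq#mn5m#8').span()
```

(1, 5)

`search` walks the string left to right and returns the first match it finds.
The match spans [1:5] → '#f9#'.
Captured: group 1 = 'f9'.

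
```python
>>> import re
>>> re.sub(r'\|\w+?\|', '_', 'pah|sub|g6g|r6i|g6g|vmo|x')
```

'pah_g6g_g6g_x'

Matches: at [3:8] → '|sub|'; at [11:16] → '|r6i|'; at [19:24] → '|vmo|'.
`sub` substitutes '_' at each match site.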